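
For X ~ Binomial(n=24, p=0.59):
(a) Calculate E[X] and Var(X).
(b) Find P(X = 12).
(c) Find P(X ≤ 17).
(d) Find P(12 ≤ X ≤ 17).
(a) E[X] = 14.1600, Var(X) = 5.8056
(b) P(X = 12) = 0.108558
(c) P(X ≤ 17) = 0.919743
(d) P(12 ≤ X ≤ 17) = 0.784566

We have X ~ Binomial(n=24, p=0.59).

(a) Moments:
E[X] = 14.1600
Var(X) = 5.8056
σ = √Var(X) = 2.4095

(b) Point probability using PMF:
P(X = 12) = 0.108558

(c) Cumulative probability using CDF:
P(X ≤ 17) = F(17) = 0.919743

(d) Range probability:
P(12 ≤ X ≤ 17) = P(X ≤ 17) - P(X ≤ 11)
                   = F(17) - F(11)
                   = 0.919743 - 0.135177
                   = 0.784566

This means approximately 78.5% of outcomes fall in the interval [12, 17].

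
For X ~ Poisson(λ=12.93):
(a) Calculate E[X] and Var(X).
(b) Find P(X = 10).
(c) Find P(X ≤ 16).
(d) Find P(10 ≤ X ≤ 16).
(a) E[X] = 12.9300, Var(X) = 12.9300
(b) P(X = 10) = 0.087256
(c) P(X ≤ 16) = 0.840484
(d) P(10 ≤ X ≤ 16) = 0.669999

We have X ~ Poisson(λ=12.93).

(a) Moments:
E[X] = 12.9300
Var(X) = 12.9300
σ = √Var(X) = 3.5958

(b) Point probability using PMF:
P(X = 10) = 0.087256

(c) Cumulative probability using CDF:
P(X ≤ 16) = F(16) = 0.840484

(d) Range probability:
P(10 ≤ X ≤ 16) = P(X ≤ 16) - P(X ≤ 9)
                   = F(16) - F(9)
                   = 0.840484 - 0.170486
                   = 0.669999

This means approximately 67.0% of outcomes fall in the interval [10, 16].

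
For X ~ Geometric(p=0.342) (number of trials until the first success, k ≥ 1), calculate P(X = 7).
0.027758

We have X ~ Geometric(p=0.342) (number of trials until the first success, k ≥ 1).

For a Geometric distribution, the PMF gives us the probability of each outcome.

Using the PMF formula:
P(X = 7) = 0.027758

Rounded to 4 decimal places: 0.0278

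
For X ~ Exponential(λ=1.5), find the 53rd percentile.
0.5033

We have X ~ Exponential(λ=1.5).

We want to find x such that P(X ≤ x) = 0.53.

This is the 53rd percentile, which means 53% of values fall below this point.

Using the inverse CDF (quantile function):
x = F⁻¹(0.53) = 0.5033

Verification: P(X ≤ 0.5033) = 0.53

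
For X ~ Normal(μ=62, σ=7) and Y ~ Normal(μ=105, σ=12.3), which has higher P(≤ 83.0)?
X has higher probability (P(X ≤ 83.0) = 0.9987 > P(Y ≤ 83.0) = 0.0368)

Compute P(≤ 83.0) for each distribution:

X ~ Normal(μ=62, σ=7):
P(X ≤ 83.0) = 0.9987

Y ~ Normal(μ=105, σ=12.3):
P(Y ≤ 83.0) = 0.0368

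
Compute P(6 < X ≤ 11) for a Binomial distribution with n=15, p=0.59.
0.811987

We have X ~ Binomial(n=15, p=0.59).

To find P(6 < X ≤ 11), we use:
P(6 < X ≤ 11) = P(X ≤ 11) - P(X ≤ 6)
                 = F(11) - F(6)
                 = 0.921504 - 0.109516
                 = 0.811987

So there's approximately a 81.2% chance that X falls in this range.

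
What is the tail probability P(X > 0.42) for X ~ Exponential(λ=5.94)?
0.082513

We have X ~ Exponential(λ=5.94).

P(X > 0.42) = 1 - P(X ≤ 0.42)
                = 1 - F(0.42)
                = 1 - 0.917487
                = 0.082513

So there's approximately a 8.3% chance that X exceeds 0.42.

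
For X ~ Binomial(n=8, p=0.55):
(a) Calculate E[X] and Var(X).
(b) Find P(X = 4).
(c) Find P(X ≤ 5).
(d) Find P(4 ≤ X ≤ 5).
(a) E[X] = 4.4000, Var(X) = 1.9800
(b) P(X = 4) = 0.262663
(c) P(X ≤ 5) = 0.779870
(d) P(4 ≤ X ≤ 5) = 0.519489

We have X ~ Binomial(n=8, p=0.55).

(a) Moments:
E[X] = 4.4000
Var(X) = 1.9800
σ = √Var(X) = 1.4071

(b) Point probability using PMF:
P(X = 4) = 0.262663

(c) Cumulative probability using CDF:
P(X ≤ 5) = F(5) = 0.779870

(d) Range probability:
P(4 ≤ X ≤ 5) = P(X ≤ 5) - P(X ≤ 3)
                   = F(5) - F(3)
                   = 0.779870 - 0.260381
                   = 0.519489

This means approximately 51.9% of outcomes fall in the interval [4, 5].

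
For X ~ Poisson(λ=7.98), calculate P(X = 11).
0.071648

We have X ~ Poisson(λ=7.98).

For a Poisson distribution, the PMF gives us the probability of each outcome.

Using the PMF formula:
P(X = 11) = 0.071648

Rounded to 4 decimal places: 0.0716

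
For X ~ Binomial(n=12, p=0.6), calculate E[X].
7.2000

We have X ~ Binomial(n=12, p=0.6).

For a Binomial distribution with n=12, p=0.6:
E[X] = 7.2000

This is the expected (average) value of X.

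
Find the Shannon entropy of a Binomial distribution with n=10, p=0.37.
1.8374 nats

We have X ~ Binomial(n=10, p=0.37).

The Shannon entropy measures the uncertainty or information content of the distribution.

For a Binomial distribution with n=10, p=0.37:
H(X) = 1.8374 nats

(In bits, this would be 2.6509 bits.)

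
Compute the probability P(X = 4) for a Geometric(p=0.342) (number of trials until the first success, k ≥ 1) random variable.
0.097432

We have X ~ Geometric(p=0.342) (number of trials until the first success, k ≥ 1).

For a Geometric distribution, the PMF gives us the probability of each outcome.

Using the PMF formula:
P(X = 4) = 0.097432

Rounded to 4 decimal places: 0.0974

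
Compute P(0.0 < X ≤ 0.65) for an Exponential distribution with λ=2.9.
0.848171

We have X ~ Exponential(λ=2.9).

To find P(0.0 < X ≤ 0.65), we use:
P(0.0 < X ≤ 0.65) = P(X ≤ 0.65) - P(X ≤ 0.0)
                 = F(0.65) - F(0.0)
                 = 0.848171 - 0.000000
                 = 0.848171

So there's approximately a 84.8% chance that X falls in this range.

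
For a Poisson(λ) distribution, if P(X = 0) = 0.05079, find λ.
λ = 2.9801

For a Poisson(λ) distribution, the PMF at 0 is:
P(X = 0) = λ^0 e^(-λ) / 0! = e^(-λ)

Given P(X = 0) = 0.05079:
e^(-λ) = 0.05079
-λ = ln(0.05079)
λ = -ln(0.05079) = 2.9801

Verification: e^(-2.9801) = 0.05079 ✓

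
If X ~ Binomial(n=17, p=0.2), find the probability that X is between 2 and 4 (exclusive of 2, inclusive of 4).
0.448601

We have X ~ Binomial(n=17, p=0.2).

To find P(2 < X ≤ 4), we use:
P(2 < X ≤ 4) = P(X ≤ 4) - P(X ≤ 2)
                 = F(4) - F(2)
                 = 0.758223 - 0.309622
                 = 0.448601

So there's approximately a 44.9% chance that X falls in this range.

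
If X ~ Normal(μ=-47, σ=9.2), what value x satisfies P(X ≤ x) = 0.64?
-43.7022

We have X ~ Normal(μ=-47, σ=9.2).

We want to find x such that P(X ≤ x) = 0.64.

This is the 64th percentile, which means 64% of values fall below this point.

Using the inverse CDF (quantile function):
x = F⁻¹(0.64) = -43.7022

Verification: P(X ≤ -43.7022) = 0.64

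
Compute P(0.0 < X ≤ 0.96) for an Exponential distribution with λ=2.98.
0.942777

We have X ~ Exponential(λ=2.98).

To find P(0.0 < X ≤ 0.96), we use:
P(0.0 < X ≤ 0.96) = P(X ≤ 0.96) - P(X ≤ 0.0)
                 = F(0.96) - F(0.0)
                 = 0.942777 - 0.000000
                 = 0.942777

So there's approximately a 94.3% chance that X falls in this range.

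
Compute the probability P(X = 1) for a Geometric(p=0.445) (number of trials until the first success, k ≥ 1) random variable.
0.445000

We have X ~ Geometric(p=0.445) (number of trials until the first success, k ≥ 1).

For a Geometric distribution, the PMF gives us the probability of each outcome.

Using the PMF formula:
P(X = 1) = 0.445000

Rounded to 4 decimal places: 0.4450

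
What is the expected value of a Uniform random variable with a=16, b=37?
26.5000

We have X ~ Uniform(a=16, b=37).

For a Uniform distribution with a=16, b=37:
E[X] = 26.5000

This is the expected (average) value of X.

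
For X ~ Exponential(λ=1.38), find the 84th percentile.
1.3280

We have X ~ Exponential(λ=1.38).

We want to find x such that P(X ≤ x) = 0.84.

This is the 84th percentile, which means 84% of values fall below this point.

Using the inverse CDF (quantile function):
x = F⁻¹(0.84) = 1.3280

Verification: P(X ≤ 1.3280) = 0.84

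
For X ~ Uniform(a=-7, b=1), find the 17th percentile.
-5.6400

We have X ~ Uniform(a=-7, b=1).

We want to find x such that P(X ≤ x) = 0.17.

This is the 17th percentile, which means 17% of values fall below this point.

Using the inverse CDF (quantile function):
x = F⁻¹(0.17) = -5.6400

Verification: P(X ≤ -5.6400) = 0.17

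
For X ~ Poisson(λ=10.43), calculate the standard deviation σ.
3.2296

We have X ~ Poisson(λ=10.43).

For a Poisson distribution with λ=10.43:
σ = √Var(X) = 3.2296

The standard deviation is the square root of the variance.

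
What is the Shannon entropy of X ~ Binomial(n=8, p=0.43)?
1.7523 nats

We have X ~ Binomial(n=8, p=0.43).

The Shannon entropy measures the uncertainty or information content of the distribution.

For a Binomial distribution with n=8, p=0.43:
H(X) = 1.7523 nats

(In bits, this would be 2.5280 bits.)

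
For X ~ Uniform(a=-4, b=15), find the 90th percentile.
13.1000

We have X ~ Uniform(a=-4, b=15).

We want to find x such that P(X ≤ x) = 0.9.

This is the 90th percentile, which means 90% of values fall below this point.

Using the inverse CDF (quantile function):
x = F⁻¹(0.9) = 13.1000

Verification: P(X ≤ 13.1000) = 0.9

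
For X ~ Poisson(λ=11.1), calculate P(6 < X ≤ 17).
0.890774

We have X ~ Poisson(λ=11.1).

To find P(6 < X ≤ 17), we use:
P(6 < X ≤ 17) = P(X ≤ 17) - P(X ≤ 6)
                 = F(17) - F(6)
                 = 0.965371 - 0.074597
                 = 0.890774

So there's approximately a 89.1% chance that X falls in this range.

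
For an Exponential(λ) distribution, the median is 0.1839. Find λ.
λ = 3.7692

For X ~ Exponential(λ), the CDF is F(x) = 1 - e^(-λx).
The median m satisfies F(m) = 0.5:
1 - e^(-λm) = 0.5
e^(-λm) = 0.5
λm = ln(2)
m = ln(2) / λ

Given m = 0.1839:
λ = ln(2) / 0.1839 = 0.693147 / 0.1839 = 3.7692

Verification: ln(2) / 3.7692 = 0.1839 ✓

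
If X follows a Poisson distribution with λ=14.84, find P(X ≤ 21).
0.951520

We have X ~ Poisson(λ=14.84).

The CDF gives us P(X ≤ k).

Using the CDF:
P(X ≤ 21) = 0.951520

This means there's approximately a 95.2% chance that X is at most 21.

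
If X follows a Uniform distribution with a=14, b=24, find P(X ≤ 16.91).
0.291000

We have X ~ Uniform(a=14, b=24).

The CDF gives us P(X ≤ k).

Using the CDF:
P(X ≤ 16.91) = 0.291000

This means there's approximately a 29.1% chance that X is at most 16.91.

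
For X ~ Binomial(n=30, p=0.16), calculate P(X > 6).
0.193626

We have X ~ Binomial(n=30, p=0.16).

P(X > 6) = 1 - P(X ≤ 6)
                = 1 - F(6)
                = 1 - 0.806374
                = 0.193626

So there's approximately a 19.4% chance that X exceeds 6.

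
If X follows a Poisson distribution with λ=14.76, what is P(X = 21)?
0.027057

We have X ~ Poisson(λ=14.76).

For a Poisson distribution, the PMF gives us the probability of each outcome.

Using the PMF formula:
P(X = 21) = 0.027057

Rounded to 4 decimal places: 0.0271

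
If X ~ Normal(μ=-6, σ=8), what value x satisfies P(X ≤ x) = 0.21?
-12.4514

We have X ~ Normal(μ=-6, σ=8).

We want to find x such that P(X ≤ x) = 0.21.

This is the 21st percentile, which means 21% of values fall below this point.

Using the inverse CDF (quantile function):
x = F⁻¹(0.21) = -12.4514

Verification: P(X ≤ -12.4514) = 0.21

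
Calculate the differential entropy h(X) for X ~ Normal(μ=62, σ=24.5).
4.6176 nats

We have X ~ Normal(μ=62, σ=24.5).

The differential entropy measures the uncertainty or information content of the distribution.

For a Normal distribution with μ=62, σ=24.5:
h(X) = 4.6176 nats

(In bits, this would be 6.6618 bits.)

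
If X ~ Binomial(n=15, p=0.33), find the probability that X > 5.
0.370941

We have X ~ Binomial(n=15, p=0.33).

P(X > 5) = 1 - P(X ≤ 5)
                = 1 - F(5)
                = 1 - 0.629059
                = 0.370941

So there's approximately a 37.1% chance that X exceeds 5.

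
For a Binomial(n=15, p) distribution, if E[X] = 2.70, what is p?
p = 0.18

For a Binomial(n, p) distribution:
E[X] = n × p

Given n = 15 and E[X] = 2.70:
2.70 = 15 × p
p = 2.70 / 15 = 0.18

Verification: Binomial(15, 0.18) has E[X] = 2.70 ✓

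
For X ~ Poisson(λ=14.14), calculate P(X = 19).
0.042906

We have X ~ Poisson(λ=14.14).

For a Poisson distribution, the PMF gives us the probability of each outcome.

Using the PMF formula:
P(X = 19) = 0.042906

Rounded to 4 decimal places: 0.0429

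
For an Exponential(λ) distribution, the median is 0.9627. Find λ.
λ = 0.7200

For X ~ Exponential(λ), the CDF is F(x) = 1 - e^(-λx).
The median m satisfies F(m) = 0.5:
1 - e^(-λm) = 0.5
e^(-λm) = 0.5
λm = ln(2)
m = ln(2) / λ

Given m = 0.9627:
λ = ln(2) / 0.9627 = 0.693147 / 0.9627 = 0.7200

Verification: ln(2) / 0.7200 = 0.9627 ✓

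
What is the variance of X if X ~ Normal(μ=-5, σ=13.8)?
190.4400

We have X ~ Normal(μ=-5, σ=13.8).

For a Normal distribution with μ=-5, σ=13.8:
Var(X) = 190.4400

The variance measures the spread of the distribution around the mean.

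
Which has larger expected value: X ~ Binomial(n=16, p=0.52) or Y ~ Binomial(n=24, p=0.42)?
Y has larger mean (10.0800 > 8.3200)

Compute the expected value for each distribution:

X ~ Binomial(n=16, p=0.52):
E[X] = 8.3200

Y ~ Binomial(n=24, p=0.42):
E[Y] = 10.0800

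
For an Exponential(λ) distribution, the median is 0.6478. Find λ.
λ = 1.0700

For X ~ Exponential(λ), the CDF is F(x) = 1 - e^(-λx).
The median m satisfies F(m) = 0.5:
1 - e^(-λm) = 0.5
e^(-λm) = 0.5
λm = ln(2)
m = ln(2) / λ

Given m = 0.6478:
λ = ln(2) / 0.6478 = 0.693147 / 0.6478 = 1.0700

Verification: ln(2) / 1.0700 = 0.6478 ✓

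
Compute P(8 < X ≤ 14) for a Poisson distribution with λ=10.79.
0.617714

We have X ~ Poisson(λ=10.79).

To find P(8 < X ≤ 14), we use:
P(8 < X ≤ 14) = P(X ≤ 14) - P(X ≤ 8)
                 = F(14) - F(8)
                 = 0.868880 - 0.251167
                 = 0.617714

So there's approximately a 61.8% chance that X falls in this range.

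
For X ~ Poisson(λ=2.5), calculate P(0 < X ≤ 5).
0.875894

We have X ~ Poisson(λ=2.5).

To find P(0 < X ≤ 5), we use:
P(0 < X ≤ 5) = P(X ≤ 5) - P(X ≤ 0)
                 = F(5) - F(0)
                 = 0.957979 - 0.082085
                 = 0.875894

So there's approximately a 87.6% chance that X falls in this range.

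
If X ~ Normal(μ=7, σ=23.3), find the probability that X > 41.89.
0.067141

We have X ~ Normal(μ=7, σ=23.3).

P(X > 41.89) = 1 - P(X ≤ 41.89)
                = 1 - F(41.89)
                = 1 - 0.932859
                = 0.067141

So there's approximately a 6.7% chance that X exceeds 41.89.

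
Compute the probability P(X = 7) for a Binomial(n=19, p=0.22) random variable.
0.063741

We have X ~ Binomial(n=19, p=0.22).

For a Binomial distribution, the PMF gives us the probability of each outcome.

Using the PMF formula:
P(X = 7) = 0.063741

Rounded to 4 decimal places: 0.0637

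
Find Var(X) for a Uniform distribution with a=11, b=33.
40.3333

We have X ~ Uniform(a=11, b=33).

For a Uniform distribution with a=11, b=33:
Var(X) = 40.3333

The variance measures the spread of the distribution around the mean.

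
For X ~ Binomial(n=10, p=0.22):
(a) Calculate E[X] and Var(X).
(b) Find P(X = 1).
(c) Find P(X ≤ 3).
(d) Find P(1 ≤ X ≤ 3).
(a) E[X] = 2.2000, Var(X) = 1.7160
(b) P(X = 1) = 0.235112
(c) P(X ≤ 3) = 0.841326
(d) P(1 ≤ X ≤ 3) = 0.757968

We have X ~ Binomial(n=10, p=0.22).

(a) Moments:
E[X] = 2.2000
Var(X) = 1.7160
σ = √Var(X) = 1.3100

(b) Point probability using PMF:
P(X = 1) = 0.235112

(c) Cumulative probability using CDF:
P(X ≤ 3) = F(3) = 0.841326

(d) Range probability:
P(1 ≤ X ≤ 3) = P(X ≤ 3) - P(X ≤ 0)
                   = F(3) - F(0)
                   = 0.841326 - 0.083358
                   = 0.757968

This means approximately 75.8% of outcomes fall in the interval [1, 3].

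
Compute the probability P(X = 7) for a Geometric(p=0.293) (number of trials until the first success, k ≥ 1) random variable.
0.036592

We have X ~ Geometric(p=0.293) (number of trials until the first success, k ≥ 1).

For a Geometric distribution, the PMF gives us the probability of each outcome.

Using the PMF formula:
P(X = 7) = 0.036592

Rounded to 4 decimal places: 0.0366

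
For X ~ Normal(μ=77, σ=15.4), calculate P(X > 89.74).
0.204041

We have X ~ Normal(μ=77, σ=15.4).

P(X > 89.74) = 1 - P(X ≤ 89.74)
                = 1 - F(89.74)
                = 1 - 0.795959
                = 0.204041

So there's approximately a 20.4% chance that X exceeds 89.74.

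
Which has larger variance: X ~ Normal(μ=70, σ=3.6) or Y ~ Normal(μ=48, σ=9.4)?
Y has larger variance (88.3600 > 12.9600)

Compute the variance for each distribution:

X ~ Normal(μ=70, σ=3.6):
Var(X) = 12.9600

Y ~ Normal(μ=48, σ=9.4):
Var(Y) = 88.3600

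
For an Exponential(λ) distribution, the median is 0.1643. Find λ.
λ = 4.2188

For X ~ Exponential(λ), the CDF is F(x) = 1 - e^(-λx).
The median m satisfies F(m) = 0.5:
1 - e^(-λm) = 0.5
e^(-λm) = 0.5
λm = ln(2)
m = ln(2) / λ

Given m = 0.1643:
λ = ln(2) / 0.1643 = 0.693147 / 0.1643 = 4.2188

Verification: ln(2) / 4.2188 = 0.1643 ✓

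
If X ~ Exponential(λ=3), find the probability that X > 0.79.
0.093481

We have X ~ Exponential(λ=3).

P(X > 0.79) = 1 - P(X ≤ 0.79)
                = 1 - F(0.79)
                = 1 - 0.906519
                = 0.093481

So there's approximately a 9.3% chance that X exceeds 0.79.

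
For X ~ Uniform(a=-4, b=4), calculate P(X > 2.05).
0.243750

We have X ~ Uniform(a=-4, b=4).

P(X > 2.05) = 1 - P(X ≤ 2.05)
                = 1 - F(2.05)
                = 1 - 0.756250
                = 0.243750

So there's approximately a 24.4% chance that X exceeds 2.05.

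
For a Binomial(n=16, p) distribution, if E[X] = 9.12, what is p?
p = 0.57

For a Binomial(n, p) distribution:
E[X] = n × p

Given n = 16 and E[X] = 9.12:
9.12 = 16 × p
p = 9.12 / 16 = 0.57

Verification: Binomial(16, 0.57) has E[X] = 9.12 ✓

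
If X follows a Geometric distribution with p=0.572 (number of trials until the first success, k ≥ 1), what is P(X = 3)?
0.104781

We have X ~ Geometric(p=0.572) (number of trials until the first success, k ≥ 1).

For a Geometric distribution, the PMF gives us the probability of each outcome.

Using the PMF formula:
P(X = 3) = 0.104781

Rounded to 4 decimal places: 0.1048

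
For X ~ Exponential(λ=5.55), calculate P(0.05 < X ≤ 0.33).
0.597502

We have X ~ Exponential(λ=5.55).

To find P(0.05 < X ≤ 0.33), we use:
P(0.05 < X ≤ 0.33) = P(X ≤ 0.33) - P(X ≤ 0.05)
                 = F(0.33) - F(0.05)
                 = 0.839827 - 0.242324
                 = 0.597502

So there's approximately a 59.8% chance that X falls in this range.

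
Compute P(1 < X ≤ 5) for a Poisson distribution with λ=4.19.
0.676165

We have X ~ Poisson(λ=4.19).

To find P(1 < X ≤ 5), we use:
P(1 < X ≤ 5) = P(X ≤ 5) - P(X ≤ 1)
                 = F(5) - F(1)
                 = 0.754774 - 0.078609
                 = 0.676165

So there's approximately a 67.6% chance that X falls in this range.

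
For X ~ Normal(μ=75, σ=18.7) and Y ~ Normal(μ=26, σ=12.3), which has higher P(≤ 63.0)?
Y has higher probability (P(Y ≤ 63.0) = 0.9987 > P(X ≤ 63.0) = 0.2605)

Compute P(≤ 63.0) for each distribution:

X ~ Normal(μ=75, σ=18.7):
P(X ≤ 63.0) = 0.2605

Y ~ Normal(μ=26, σ=12.3):
P(Y ≤ 63.0) = 0.9987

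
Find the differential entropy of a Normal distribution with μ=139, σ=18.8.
4.3528 nats

We have X ~ Normal(μ=139, σ=18.8).

The differential entropy measures the uncertainty or information content of the distribution.

For a Normal distribution with μ=139, σ=18.8:
h(X) = 4.3528 nats

(In bits, this would be 6.2798 bits.)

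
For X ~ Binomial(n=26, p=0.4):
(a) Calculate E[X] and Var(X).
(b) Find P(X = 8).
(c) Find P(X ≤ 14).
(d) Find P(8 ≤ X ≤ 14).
(a) E[X] = 10.4000, Var(X) = 6.2400
(b) P(X = 8) = 0.103982
(c) P(X ≤ 14) = 0.948245
(d) P(8 ≤ X ≤ 14) = 0.826688

We have X ~ Binomial(n=26, p=0.4).

(a) Moments:
E[X] = 10.4000
Var(X) = 6.2400
σ = √Var(X) = 2.4980

(b) Point probability using PMF:
P(X = 8) = 0.103982

(c) Cumulative probability using CDF:
P(X ≤ 14) = F(14) = 0.948245

(d) Range probability:
P(8 ≤ X ≤ 14) = P(X ≤ 14) - P(X ≤ 7)
                   = F(14) - F(7)
                   = 0.948245 - 0.121557
                   = 0.826688

This means approximately 82.7% of outcomes fall in the interval [8, 14].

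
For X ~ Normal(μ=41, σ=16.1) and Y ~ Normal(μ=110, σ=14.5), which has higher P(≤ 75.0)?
X has higher probability (P(X ≤ 75.0) = 0.9826 > P(Y ≤ 75.0) = 0.0079)

Compute P(≤ 75.0) for each distribution:

X ~ Normal(μ=41, σ=16.1):
P(X ≤ 75.0) = 0.9826

Y ~ Normal(μ=110, σ=14.5):
P(Y ≤ 75.0) = 0.0079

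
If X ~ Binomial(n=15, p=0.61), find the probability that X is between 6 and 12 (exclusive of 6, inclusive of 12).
0.885806

We have X ~ Binomial(n=15, p=0.61).

To find P(6 < X ≤ 12), we use:
P(6 < X ≤ 12) = P(X ≤ 12) - P(X ≤ 6)
                 = F(12) - F(6)
                 = 0.967761 - 0.081955
                 = 0.885806

So there's approximately a 88.6% chance that X falls in this range.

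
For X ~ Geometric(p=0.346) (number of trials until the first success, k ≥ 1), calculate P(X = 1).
0.346000

We have X ~ Geometric(p=0.346) (number of trials until the first success, k ≥ 1).

For a Geometric distribution, the PMF gives us the probability of each outcome.

Using the PMF formula:
P(X = 1) = 0.346000

Rounded to 4 decimal places: 0.3460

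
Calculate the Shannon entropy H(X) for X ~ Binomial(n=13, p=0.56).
1.9999 nats

We have X ~ Binomial(n=13, p=0.56).

The Shannon entropy measures the uncertainty or information content of the distribution.

For a Binomial distribution with n=13, p=0.56:
H(X) = 1.9999 nats

(In bits, this would be 2.8853 bits.)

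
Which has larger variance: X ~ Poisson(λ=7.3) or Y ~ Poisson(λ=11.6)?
Y has larger variance (11.6000 > 7.3000)

Compute the variance for each distribution:

X ~ Poisson(λ=7.3):
Var(X) = 7.3000

Y ~ Poisson(λ=11.6):
Var(Y) = 11.6000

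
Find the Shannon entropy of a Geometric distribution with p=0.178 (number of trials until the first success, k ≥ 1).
2.6312 nats

We have X ~ Geometric(p=0.178) (number of trials until the first success, k ≥ 1).

The Shannon entropy measures the uncertainty or information content of the distribution.

For a Geometric distribution with p=0.178 (number of trials until the first success, k ≥ 1):
H(X) = 2.6312 nats

(In bits, this would be 3.7960 bits.)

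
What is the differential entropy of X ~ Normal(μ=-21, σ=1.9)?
2.0608 nats

We have X ~ Normal(μ=-21, σ=1.9).

The differential entropy measures the uncertainty or information content of the distribution.

For a Normal distribution with μ=-21, σ=1.9:
h(X) = 2.0608 nats

(In bits, this would be 2.9731 bits.)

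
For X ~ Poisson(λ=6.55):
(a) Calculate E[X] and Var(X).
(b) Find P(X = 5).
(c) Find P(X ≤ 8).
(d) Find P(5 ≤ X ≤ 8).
(a) E[X] = 6.5500, Var(X) = 6.5500
(b) P(X = 5) = 0.143680
(c) P(X ≤ 8) = 0.785598
(d) P(5 ≤ X ≤ 8) = 0.567464

We have X ~ Poisson(λ=6.55).

(a) Moments:
E[X] = 6.5500
Var(X) = 6.5500
σ = √Var(X) = 2.5593

(b) Point probability using PMF:
P(X = 5) = 0.143680

(c) Cumulative probability using CDF:
P(X ≤ 8) = F(8) = 0.785598

(d) Range probability:
P(5 ≤ X ≤ 8) = P(X ≤ 8) - P(X ≤ 4)
                   = F(8) - F(4)
                   = 0.785598 - 0.218134
                   = 0.567464

This means approximately 56.7% of outcomes fall in the interval [5, 8].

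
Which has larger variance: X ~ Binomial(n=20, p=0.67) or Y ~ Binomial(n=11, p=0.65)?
X has larger variance (4.4220 > 2.5025)

Compute the variance for each distribution:

X ~ Binomial(n=20, p=0.67):
Var(X) = 4.4220

Y ~ Binomial(n=11, p=0.65):
Var(Y) = 2.5025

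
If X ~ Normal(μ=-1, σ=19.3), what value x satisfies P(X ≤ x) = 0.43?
-4.4040

We have X ~ Normal(μ=-1, σ=19.3).

We want to find x such that P(X ≤ x) = 0.43.

This is the 43rd percentile, which means 43% of values fall below this point.

Using the inverse CDF (quantile function):
x = F⁻¹(0.43) = -4.4040

Verification: P(X ≤ -4.4040) = 0.43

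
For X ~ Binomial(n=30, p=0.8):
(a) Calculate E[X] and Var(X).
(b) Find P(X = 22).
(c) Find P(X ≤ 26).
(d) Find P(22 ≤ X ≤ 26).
(a) E[X] = 24.0000, Var(X) = 4.8000
(b) P(X = 22) = 0.110559
(c) P(X ≤ 26) = 0.877289
(d) P(22 ≤ X ≤ 26) = 0.748638

We have X ~ Binomial(n=30, p=0.8).

(a) Moments:
E[X] = 24.0000
Var(X) = 4.8000
σ = √Var(X) = 2.1909

(b) Point probability using PMF:
P(X = 22) = 0.110559

(c) Cumulative probability using CDF:
P(X ≤ 26) = F(26) = 0.877289

(d) Range probability:
P(22 ≤ X ≤ 26) = P(X ≤ 26) - P(X ≤ 21)
                   = F(26) - F(21)
                   = 0.877289 - 0.128651
                   = 0.748638

This means approximately 74.9% of outcomes fall in the interval [22, 26].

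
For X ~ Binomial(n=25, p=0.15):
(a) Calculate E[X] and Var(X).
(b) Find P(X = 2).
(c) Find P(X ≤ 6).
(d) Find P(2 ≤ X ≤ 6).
(a) E[X] = 3.7500, Var(X) = 3.1875
(b) P(X = 2) = 0.160672
(c) P(X ≤ 6) = 0.930471
(d) P(2 ≤ X ≤ 6) = 0.837401

We have X ~ Binomial(n=25, p=0.15).

(a) Moments:
E[X] = 3.7500
Var(X) = 3.1875
σ = √Var(X) = 1.7854

(b) Point probability using PMF:
P(X = 2) = 0.160672

(c) Cumulative probability using CDF:
P(X ≤ 6) = F(6) = 0.930471

(d) Range probability:
P(2 ≤ X ≤ 6) = P(X ≤ 6) - P(X ≤ 1)
                   = F(6) - F(1)
                   = 0.930471 - 0.093071
                   = 0.837401

This means approximately 83.7% of outcomes fall in the interval [2, 6].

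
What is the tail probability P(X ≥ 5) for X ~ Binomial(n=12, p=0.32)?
0.330765

We have X ~ Binomial(n=12, p=0.32).

For discrete distributions, P(X ≥ 5) = 1 - P(X ≤ 4).

P(X ≤ 4) = 0.669235
P(X ≥ 5) = 1 - 0.669235 = 0.330765

So there's approximately a 33.1% chance that X is at least 5.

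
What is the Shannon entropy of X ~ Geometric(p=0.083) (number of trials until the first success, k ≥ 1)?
3.4462 nats

We have X ~ Geometric(p=0.083) (number of trials until the first success, k ≥ 1).

The Shannon entropy measures the uncertainty or information content of the distribution.

For a Geometric distribution with p=0.083 (number of trials until the first success, k ≥ 1):
H(X) = 3.4462 nats

(In bits, this would be 4.9718 bits.)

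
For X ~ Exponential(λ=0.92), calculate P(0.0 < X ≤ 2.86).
0.928008

We have X ~ Exponential(λ=0.92).

To find P(0.0 < X ≤ 2.86), we use:
P(0.0 < X ≤ 2.86) = P(X ≤ 2.86) - P(X ≤ 0.0)
                 = F(2.86) - F(0.0)
                 = 0.928008 - 0.000000
                 = 0.928008

So there's approximately a 92.8% chance that X falls in this range.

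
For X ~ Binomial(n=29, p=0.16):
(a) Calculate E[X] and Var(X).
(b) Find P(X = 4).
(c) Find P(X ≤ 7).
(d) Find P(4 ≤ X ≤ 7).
(a) E[X] = 4.6400, Var(X) = 3.8976
(b) P(X = 4) = 0.199133
(c) P(X ≤ 7) = 0.919927
(d) P(4 ≤ X ≤ 7) = 0.623713

We have X ~ Binomial(n=29, p=0.16).

(a) Moments:
E[X] = 4.6400
Var(X) = 3.8976
σ = √Var(X) = 1.9742

(b) Point probability using PMF:
P(X = 4) = 0.199133

(c) Cumulative probability using CDF:
P(X ≤ 7) = F(7) = 0.919927

(d) Range probability:
P(4 ≤ X ≤ 7) = P(X ≤ 7) - P(X ≤ 3)
                   = F(7) - F(3)
                   = 0.919927 - 0.296214
                   = 0.623713

This means approximately 62.4% of outcomes fall in the interval [4, 7].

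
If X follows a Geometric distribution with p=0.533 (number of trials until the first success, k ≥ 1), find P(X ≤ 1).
0.533000

We have X ~ Geometric(p=0.533) (number of trials until the first success, k ≥ 1).

The CDF gives us P(X ≤ k).

Using the CDF:
P(X ≤ 1) = 0.533000

This means there's approximately a 53.3% chance that X is at most 1.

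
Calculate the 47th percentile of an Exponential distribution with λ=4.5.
0.1411

We have X ~ Exponential(λ=4.5).

We want to find x such that P(X ≤ x) = 0.47.

This is the 47th percentile, which means 47% of values fall below this point.

Using the inverse CDF (quantile function):
x = F⁻¹(0.47) = 0.1411

Verification: P(X ≤ 0.1411) = 0.47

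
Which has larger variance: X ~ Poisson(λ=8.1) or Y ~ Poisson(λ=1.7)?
X has larger variance (8.1000 > 1.7000)

Compute the variance for each distribution:

X ~ Poisson(λ=8.1):
Var(X) = 8.1000

Y ~ Poisson(λ=1.7):
Var(Y) = 1.7000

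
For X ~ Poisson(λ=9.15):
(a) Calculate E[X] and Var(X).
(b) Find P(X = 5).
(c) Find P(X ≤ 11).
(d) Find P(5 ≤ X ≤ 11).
(a) E[X] = 9.1500, Var(X) = 9.1500
(b) P(X = 5) = 0.056771
(c) P(X ≤ 11) = 0.788218
(d) P(5 ≤ X ≤ 11) = 0.738109

We have X ~ Poisson(λ=9.15).

(a) Moments:
E[X] = 9.1500
Var(X) = 9.1500
σ = √Var(X) = 3.0249

(b) Point probability using PMF:
P(X = 5) = 0.056771

(c) Cumulative probability using CDF:
P(X ≤ 11) = F(11) = 0.788218

(d) Range probability:
P(5 ≤ X ≤ 11) = P(X ≤ 11) - P(X ≤ 4)
                   = F(11) - F(4)
                   = 0.788218 - 0.050109
                   = 0.738109

This means approximately 73.8% of outcomes fall in the interval [5, 11].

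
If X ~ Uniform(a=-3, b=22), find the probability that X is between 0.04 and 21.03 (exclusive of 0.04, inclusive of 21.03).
0.839600

We have X ~ Uniform(a=-3, b=22).

To find P(0.04 < X ≤ 21.03), we use:
P(0.04 < X ≤ 21.03) = P(X ≤ 21.03) - P(X ≤ 0.04)
                 = F(21.03) - F(0.04)
                 = 0.961200 - 0.121600
                 = 0.839600

So there's approximately a 84.0% chance that X falls in this range.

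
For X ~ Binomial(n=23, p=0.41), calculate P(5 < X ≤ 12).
0.858271

We have X ~ Binomial(n=23, p=0.41).

To find P(5 < X ≤ 12), we use:
P(5 < X ≤ 12) = P(X ≤ 12) - P(X ≤ 5)
                 = F(12) - F(5)
                 = 0.902542 - 0.044271
                 = 0.858271

So there's approximately a 85.8% chance that X falls in this range.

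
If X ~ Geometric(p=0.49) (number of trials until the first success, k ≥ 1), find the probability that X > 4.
0.067652

We have X ~ Geometric(p=0.49) (number of trials until the first success, k ≥ 1).

P(X > 4) = 1 - P(X ≤ 4)
                = 1 - F(4)
                = 1 - 0.932348
                = 0.067652

So there's approximately a 6.8% chance that X exceeds 4.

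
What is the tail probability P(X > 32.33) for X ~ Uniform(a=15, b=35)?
0.133500

We have X ~ Uniform(a=15, b=35).

P(X > 32.33) = 1 - P(X ≤ 32.33)
                = 1 - F(32.33)
                = 1 - 0.866500
                = 0.133500

So there's approximately a 13.4% chance that X exceeds 32.33.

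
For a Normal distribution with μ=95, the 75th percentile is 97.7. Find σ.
σ = 4.0030

For X ~ Normal(μ, σ), the p-th percentile satisfies x = μ + z_p × σ,
where z_p = Φ⁻¹(p) is the standard normal quantile.

Step 1: z_{0.75} = Φ⁻¹(0.75) = 0.6745

Step 2: Solve for σ:
97.7 = 95 + 0.6745 × σ
σ = (97.7 - 95) / 0.6745
σ = 2.70 / 0.6745
σ = 4.0030

Verification: μ + z × σ = 95 + 0.6745 × 4.0030 = 97.70 ✓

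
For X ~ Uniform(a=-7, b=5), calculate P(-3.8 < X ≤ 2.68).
0.540000

We have X ~ Uniform(a=-7, b=5).

To find P(-3.8 < X ≤ 2.68), we use:
P(-3.8 < X ≤ 2.68) = P(X ≤ 2.68) - P(X ≤ -3.8)
                 = F(2.68) - F(-3.8)
                 = 0.806667 - 0.266667
                 = 0.540000

So there's approximately a 54.0% chance that X falls in this range.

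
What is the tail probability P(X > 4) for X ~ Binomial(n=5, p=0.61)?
0.084460

We have X ~ Binomial(n=5, p=0.61).

P(X > 4) = 1 - P(X ≤ 4)
                = 1 - F(4)
                = 1 - 0.915540
                = 0.084460

So there's approximately a 8.4% chance that X exceeds 4.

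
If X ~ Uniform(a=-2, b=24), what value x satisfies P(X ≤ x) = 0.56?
12.5600

We have X ~ Uniform(a=-2, b=24).

We want to find x such that P(X ≤ x) = 0.56.

This is the 56th percentile, which means 56% of values fall below this point.

Using the inverse CDF (quantile function):
x = F⁻¹(0.56) = 12.5600

Verification: P(X ≤ 12.5600) = 0.56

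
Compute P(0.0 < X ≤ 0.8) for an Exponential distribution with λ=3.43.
0.935687

We have X ~ Exponential(λ=3.43).

To find P(0.0 < X ≤ 0.8), we use:
P(0.0 < X ≤ 0.8) = P(X ≤ 0.8) - P(X ≤ 0.0)
                 = F(0.8) - F(0.0)
                 = 0.935687 - 0.000000
                 = 0.935687

So there's approximately a 93.6% chance that X falls in this range.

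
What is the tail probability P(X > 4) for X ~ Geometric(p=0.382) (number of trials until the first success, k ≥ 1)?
0.145866

We have X ~ Geometric(p=0.382) (number of trials until the first success, k ≥ 1).

P(X > 4) = 1 - P(X ≤ 4)
                = 1 - F(4)
                = 1 - 0.854134
                = 0.145866

So there's approximately a 14.6% chance that X exceeds 4.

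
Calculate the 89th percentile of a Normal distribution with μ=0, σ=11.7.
14.3504

We have X ~ Normal(μ=0, σ=11.7).

We want to find x such that P(X ≤ x) = 0.89.

This is the 89th percentile, which means 89% of values fall below this point.

Using the inverse CDF (quantile function):
x = F⁻¹(0.89) = 14.3504

Verification: P(X ≤ 14.3504) = 0.89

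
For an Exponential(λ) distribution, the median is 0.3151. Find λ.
λ = 2.1998

For X ~ Exponential(λ), the CDF is F(x) = 1 - e^(-λx).
The median m satisfies F(m) = 0.5:
1 - e^(-λm) = 0.5
e^(-λm) = 0.5
λm = ln(2)
m = ln(2) / λ

Given m = 0.3151:
λ = ln(2) / 0.3151 = 0.693147 / 0.3151 = 2.1998

Verification: ln(2) / 2.1998 = 0.3151 ✓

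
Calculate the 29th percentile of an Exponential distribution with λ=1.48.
0.2314

We have X ~ Exponential(λ=1.48).

We want to find x such that P(X ≤ x) = 0.29.

This is the 29th percentile, which means 29% of values fall below this point.

Using the inverse CDF (quantile function):
x = F⁻¹(0.29) = 0.2314

Verification: P(X ≤ 0.2314) = 0.29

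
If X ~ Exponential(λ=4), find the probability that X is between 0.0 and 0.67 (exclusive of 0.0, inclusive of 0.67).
0.931437

We have X ~ Exponential(λ=4).

To find P(0.0 < X ≤ 0.67), we use:
P(0.0 < X ≤ 0.67) = P(X ≤ 0.67) - P(X ≤ 0.0)
                 = F(0.67) - F(0.0)
                 = 0.931437 - 0.000000
                 = 0.931437

So there's approximately a 93.1% chance that X falls in this range.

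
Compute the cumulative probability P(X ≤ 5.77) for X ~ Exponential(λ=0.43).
0.916349

We have X ~ Exponential(λ=0.43).

The CDF gives us P(X ≤ k).

Using the CDF:
P(X ≤ 5.77) = 0.916349

This means there's approximately a 91.6% chance that X is at most 5.77.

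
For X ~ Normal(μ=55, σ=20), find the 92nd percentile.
83.1014

We have X ~ Normal(μ=55, σ=20).

We want to find x such that P(X ≤ x) = 0.92.

This is the 92nd percentile, which means 92% of values fall below this point.

Using the inverse CDF (quantile function):
x = F⁻¹(0.92) = 83.1014

Verification: P(X ≤ 83.1014) = 0.92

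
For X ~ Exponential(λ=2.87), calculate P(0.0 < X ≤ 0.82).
0.904955

We have X ~ Exponential(λ=2.87).

To find P(0.0 < X ≤ 0.82), we use:
P(0.0 < X ≤ 0.82) = P(X ≤ 0.82) - P(X ≤ 0.0)
                 = F(0.82) - F(0.0)
                 = 0.904955 - 0.000000
                 = 0.904955

So there's approximately a 90.5% chance that X falls in this range.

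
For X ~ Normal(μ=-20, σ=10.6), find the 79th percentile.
-11.4519

We have X ~ Normal(μ=-20, σ=10.6).

We want to find x such that P(X ≤ x) = 0.79.

This is the 79th percentile, which means 79% of values fall below this point.

Using the inverse CDF (quantile function):
x = F⁻¹(0.79) = -11.4519

Verification: P(X ≤ -11.4519) = 0.79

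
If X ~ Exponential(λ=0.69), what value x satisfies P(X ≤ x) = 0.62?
1.4023

We have X ~ Exponential(λ=0.69).

We want to find x such that P(X ≤ x) = 0.62.

This is the 62nd percentile, which means 62% of values fall below this point.

Using the inverse CDF (quantile function):
x = F⁻¹(0.62) = 1.4023

Verification: P(X ≤ 1.4023) = 0.62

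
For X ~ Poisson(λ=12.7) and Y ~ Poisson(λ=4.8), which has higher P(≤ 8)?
Y has higher probability (P(Y ≤ 8) = 0.9442 > P(X ≤ 8) = 0.1143)

Compute P(≤ 8) for each distribution:

X ~ Poisson(λ=12.7):
P(X ≤ 8) = 0.1143

Y ~ Poisson(λ=4.8):
P(Y ≤ 8) = 0.9442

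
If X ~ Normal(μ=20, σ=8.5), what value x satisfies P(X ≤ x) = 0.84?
28.4529

We have X ~ Normal(μ=20, σ=8.5).

We want to find x such that P(X ≤ x) = 0.84.

This is the 84th percentile, which means 84% of values fall below this point.

Using the inverse CDF (quantile function):
x = F⁻¹(0.84) = 28.4529

Verification: P(X ≤ 28.4529) = 0.84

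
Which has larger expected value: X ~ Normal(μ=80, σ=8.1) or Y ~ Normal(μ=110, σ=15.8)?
Y has larger mean (110.0000 > 80.0000)

Compute the expected value for each distribution:

X ~ Normal(μ=80, σ=8.1):
E[X] = 80.0000

Y ~ Normal(μ=110, σ=15.8):
E[Y] = 110.0000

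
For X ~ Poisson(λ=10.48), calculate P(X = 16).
0.028429

We have X ~ Poisson(λ=10.48).

For a Poisson distribution, the PMF gives us the probability of each outcome.

Using the PMF formula:
P(X = 16) = 0.028429

Rounded to 4 decimal places: 0.0284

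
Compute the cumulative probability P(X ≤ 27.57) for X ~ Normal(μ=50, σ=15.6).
0.075242

We have X ~ Normal(μ=50, σ=15.6).

The CDF gives us P(X ≤ k).

Using the CDF:
P(X ≤ 27.57) = 0.075242

This means there's approximately a 7.5% chance that X is at most 27.57.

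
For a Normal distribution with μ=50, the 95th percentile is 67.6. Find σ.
σ = 10.7000

For X ~ Normal(μ, σ), the p-th percentile satisfies x = μ + z_p × σ,
where z_p = Φ⁻¹(p) is the standard normal quantile.

Step 1: z_{0.95} = Φ⁻¹(0.95) = 1.6449

Step 2: Solve for σ:
67.6 = 50 + 1.6449 × σ
σ = (67.6 - 50) / 1.6449
σ = 17.60 / 1.6449
σ = 10.7000

Verification: μ + z × σ = 50 + 1.6449 × 10.7000 = 67.60 ✓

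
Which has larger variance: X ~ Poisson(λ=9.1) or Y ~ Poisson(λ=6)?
X has larger variance (9.1000 > 6.0000)

Compute the variance for each distribution:

X ~ Poisson(λ=9.1):
Var(X) = 9.1000

Y ~ Poisson(λ=6):
Var(Y) = 6.0000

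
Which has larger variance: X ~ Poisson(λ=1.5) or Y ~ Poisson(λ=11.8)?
Y has larger variance (11.8000 > 1.5000)

Compute the variance for each distribution:

X ~ Poisson(λ=1.5):
Var(X) = 1.5000

Y ~ Poisson(λ=11.8):
Var(Y) = 11.8000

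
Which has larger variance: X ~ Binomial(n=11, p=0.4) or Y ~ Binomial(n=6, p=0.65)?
X has larger variance (2.6400 > 1.3650)

Compute the variance for each distribution:

X ~ Binomial(n=11, p=0.4):
Var(X) = 2.6400

Y ~ Binomial(n=6, p=0.65):
Var(Y) = 1.3650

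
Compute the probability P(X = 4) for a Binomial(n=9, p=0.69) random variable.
0.081766

We have X ~ Binomial(n=9, p=0.69).

For a Binomial distribution, the PMF gives us the probability of each outcome.

Using the PMF formula:
P(X = 4) = 0.081766

Rounded to 4 decimal places: 0.0818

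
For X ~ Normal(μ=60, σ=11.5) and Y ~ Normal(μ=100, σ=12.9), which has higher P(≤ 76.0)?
X has higher probability (P(X ≤ 76.0) = 0.9179 > P(Y ≤ 76.0) = 0.0314)

Compute P(≤ 76.0) for each distribution:

X ~ Normal(μ=60, σ=11.5):
P(X ≤ 76.0) = 0.9179

Y ~ Normal(μ=100, σ=12.9):
P(Y ≤ 76.0) = 0.0314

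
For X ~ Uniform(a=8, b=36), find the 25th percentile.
15.0000

We have X ~ Uniform(a=8, b=36).

We want to find x such that P(X ≤ x) = 0.25.

This is the 25th percentile, which means 25% of values fall below this point.

Using the inverse CDF (quantile function):
x = F⁻¹(0.25) = 15.0000

Verification: P(X ≤ 15.0000) = 0.25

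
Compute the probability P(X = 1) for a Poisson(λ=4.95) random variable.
0.035063

We have X ~ Poisson(λ=4.95).

For a Poisson distribution, the PMF gives us the probability of each outcome.

Using the PMF formula:
P(X = 1) = 0.035063

Rounded to 4 decimal places: 0.0351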